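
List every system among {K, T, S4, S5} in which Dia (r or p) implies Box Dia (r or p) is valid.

S5

S5-tableau for the negation not (Dia (r or p) implies Box Dia (r or p)):
1. not (Dia (r or p) implies Box Dia (r or p)), w0
2. Dia (r or p), w0
3. not Box Dia (r or p), w0
4. r or p, w1
5. p, w1
6. not Dia (r or p), w2
7. not (r or p), w0
8. not r, w0
9. not p, w0
10. not (r or p), w1
11. not r, w1
12. not p, w1
Accessibility: w0Rw0, w0Rw1, w0Rw2, w1Rw0, w1Rw1, w1Rw2, w2Rw0, w2Rw1, w2Rw2
Branch closes: p and not p both at w1.
Every branch closes (one shown): valid in S5.
S4-tableau for the negation not (Dia (r or p) implies Box Dia (r or p)):
1. not (Dia (r or p) implies Box Dia (r or p)), w0
2. Dia (r or p), w0
3. not Box Dia (r or p), w0
4. r or p, w1
5. p, w1
6. not Dia (r or p), w2
7. not (r or p), w2
8. not r, w2
9. not p, w2
Accessibility: w0Rw0, w0Rw1, w0Rw2, w1Rw1, w2Rw2
Complete open branch: countermodel on an S4-frame, so not valid in S4, nor in K, T (the same frame is also a K-frame and a T-frame).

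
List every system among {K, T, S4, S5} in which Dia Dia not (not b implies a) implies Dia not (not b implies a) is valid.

S4, S5

T-tableau for the negation not (Dia Dia not (not b implies a) implies Dia not (not b implies a)):
1. not (Dia Dia not (not b implies a) implies Dia not (not b implies a)), w0
2. Dia Dia not (not b implies a), w0   [neg-implies-rule on 1]
3. not Dia not (not b implies a), w0   [neg-implies-rule on 1]
4. not b implies a, w0   [neg-Dia-rule on 3 via w0Rw0]
5. a, w0   [implies-rule on 4 (branches; this branch)]
6. Dia not (not b implies a), w1   [Dia-rule on 2: fresh world w1, w0Rw1]
7. not b implies a, w1   [neg-Dia-rule on 3 via w0Rw1]
8. a, w1   [implies-rule on 7 (branches; this branch)]
9. not (not b implies a), w2   [Dia-rule on 6: fresh world w2, w1Rw2]
10. not b, w2   [neg-implies-rule on 9]
11. not a, w2   [neg-implies-rule on 9]
Accessibility: w0Rw0, w0Rw1, w1Rw1, w1Rw2, w2Rw2
Complete open branch: countermodel on a T-frame, so not valid in T, nor in K (the same frame is also a K-frame).
S4-tableau for the negation not (Dia Dia not (not b implies a) implies Dia not (not b implies a)):
1. not (Dia Dia not (not b implies a) implies Dia not (not b implies a)), w0
2. Dia Dia not (not b implies a), w0   [neg-implies-rule on 1]
3. not Dia not (not b implies a), w0   [neg-implies-rule on 1]
4. not b implies a, w0   [neg-Dia-rule on 3 via w0Rw0]
5. a, w0   [implies-rule on 4 (branches; this branch)]
6. Dia not (not b implies a), w1   [Dia-rule on 2: fresh world w1, w0Rw1]
7. not b implies a, w1   [neg-Dia-rule on 3 via w0Rw1]
8. a, w1   [implies-rule on 7 (branches; this branch)]
9. not (not b implies a), w2   [Dia-rule on 6: fresh world w2, w1Rw2]
10. not b, w2   [neg-implies-rule on 9]
11. not a, w2   [neg-implies-rule on 9]
12. not b implies a, w2   [neg-Dia-rule on 3 via w0Rw2]
13. a, w2   [implies-rule on 12 (branches; this branch)]
Accessibility: w0Rw0, w0Rw1, w0Rw2, w1Rw1, w1Rw2, w2Rw2
Branch closes: a and not a both at w2.
Every branch closes (one shown): valid in S4, hence also in S5 (every theorem of S4 is a theorem of S5).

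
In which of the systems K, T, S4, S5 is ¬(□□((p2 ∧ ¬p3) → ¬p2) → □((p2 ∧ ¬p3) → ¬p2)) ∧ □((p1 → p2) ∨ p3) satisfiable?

K

K-tableau for the formula:
1. ¬(□□((p2 ∧ ¬p3) → ¬p2) → □((p2 ∧ ¬p3) → ¬p2)) ∧ □((p1 → p2) ∨ p3), 0
2. ¬(□□((p2 ∧ ¬p3) → ¬p2) → □((p2 ∧ ¬p3) → ¬p2)), 0
3. □((p1 → p2) ∨ p3), 0
4. □□((p2 ∧ ¬p3) → ¬p2), 0
5. ¬□((p2 ∧ ¬p3) → ¬p2), 0
6. ¬((p2 ∧ ¬p3) → ¬p2), 1
7. p2 ∧ ¬p3, 1
8. p2, 1
9. ¬p3, 1
10. (p1 → p2) ∨ p3, 1
11. □((p2 ∧ ¬p3) → ¬p2), 1
12. p1 → p2, 1
Accessibility: 0R1
Complete open branch: satisfiable in K.
T-tableau for the formula:
1. ¬(□□((p2 ∧ ¬p3) → ¬p2) → □((p2 ∧ ¬p3) → ¬p2)) ∧ □((p1 → p2) ∨ p3), 0
2. ¬(□□((p2 ∧ ¬p3) → ¬p2) → □((p2 ∧ ¬p3) → ¬p2)), 0
3. □((p1 → p2) ∨ p3), 0
4. □□((p2 ∧ ¬p3) → ¬p2), 0
5. ¬□((p2 ∧ ¬p3) → ¬p2), 0
6. (p1 → p2) ∨ p3, 0
7. □((p2 ∧ ¬p3) → ¬p2), 0
8. (p2 ∧ ¬p3) → ¬p2, 0
9. p1 → p2, 0
10. ¬(p2 ∧ ¬p3), 0
11. p2, 0
12. p3, 0
13. ¬((p2 ∧ ¬p3) → ¬p2), 1
14. p2 ∧ ¬p3, 1
15. p2, 1
16. ¬p3, 1
17. (p1 → p2) ∨ p3, 1
18. □((p2 ∧ ¬p3) → ¬p2), 1
19. (p2 ∧ ¬p3) → ¬p2, 1
20. p1 → p2, 1
21. ¬(p2 ∧ ¬p3), 1
22. p3, 1
Accessibility: 0R0, 0R1, 1R1
Branch closes: p3 and ¬p3 both at 1.
Every branch closes (one shown): unsatisfiable in T, hence also in S4, S5 (every S4/S5-frame is a T-frame).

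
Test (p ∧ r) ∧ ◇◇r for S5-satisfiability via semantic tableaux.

Yes, satisfiable

1. (p ∧ r) ∧ ◇◇r, 0
2. p ∧ r, 0
3. ◇◇r, 0
4. p, 0
5. r, 0
6. ◇r, 1
7. r, 2
Accessibility: 0R0, 0R1, 0R2, 1R0, 1R1, 1R2, 2R0, 2R1, 2R2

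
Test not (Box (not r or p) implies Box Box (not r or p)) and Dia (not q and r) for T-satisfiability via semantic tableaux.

1. not (Box (not r or p) implies Box Box (not r or p)) and Dia (not q and r), u
2. not (Box (not r or p) implies Box Box (not r or p)), u
3. Dia (not q and r), u
4. Box (not r or p), u
5. not Box Box (not r or p), u
6. not r or p, u
7. p, u
8. not q and r, v
9. not q, v
10. r, v
11. not r or p, v
12. p, v
13. not Box (not r or p), w
14. not r or p, w
15. p, w
16. not (not r or p), x
17. r, x
18. not p, x
Accessibility: uRu, uRv, uRw, vRv, wRw, wRx, xRx

Yes, satisfiable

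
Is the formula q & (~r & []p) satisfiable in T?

1. q & (~r & []p), u
2. q, u
3. ~r & []p, u
4. ~r, u
5. []p, u
6. p, u
Accessibility: uRu

Satisfiable (open branch found)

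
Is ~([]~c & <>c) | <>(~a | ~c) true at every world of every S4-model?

Yes, valid

Tableau for the negation ~(~([]~c & <>c) | <>(~a | ~c)):
1. ~(~([]~c & <>c) | <>(~a | ~c)), 0
2. []~c & <>c, 0
3. ~<>(~a | ~c), 0
4. []~c, 0
5. <>c, 0
6. ~(~a | ~c), 0
7. a, 0
8. c, 0
9. ~c, 0
Accessibility: 0R0
Branch closes: c and ~c both at 0.
All branches of the negation close; one closing branch shown above.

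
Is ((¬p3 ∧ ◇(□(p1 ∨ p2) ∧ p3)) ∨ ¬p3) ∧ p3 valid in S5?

Tableau for the negation ¬(((¬p3 ∧ ◇(□(p1 ∨ p2) ∧ p3)) ∨ ¬p3) ∧ p3):
1. ¬(((¬p3 ∧ ◇(□(p1 ∨ p2) ∧ p3)) ∨ ¬p3) ∧ p3), u
2. ¬p3, u   [¬∧-rule on 1 (branches; this branch)]
Accessibility: uRu
The negation has an open branch (countermodel exists).

Invalid (countermodel exists)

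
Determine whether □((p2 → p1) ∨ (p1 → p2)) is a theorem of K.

Tableau for the negation ¬□((p2 → p1) ∨ (p1 → p2)):
1. ¬□((p2 → p1) ∨ (p1 → p2)), w0
2. ¬((p2 → p1) ∨ (p1 → p2)), w1   [¬□-rule on 1: fresh world w1, w0Rw1]
3. ¬(p2 → p1), w1   [¬∨-rule on 2]
4. ¬(p1 → p2), w1   [¬∨-rule on 2]
5. p2, w1   [¬→-rule on 3]
6. ¬p1, w1   [¬→-rule on 3]
7. p1, w1   [¬→-rule on 4]
8. ¬p2, w1   [¬→-rule on 4]
Accessibility: w0Rw1
Branch closes: p1 and ¬p1 both at w1.
Every branch of the negation's tableau closes; the branch above is one of them.

Yes, valid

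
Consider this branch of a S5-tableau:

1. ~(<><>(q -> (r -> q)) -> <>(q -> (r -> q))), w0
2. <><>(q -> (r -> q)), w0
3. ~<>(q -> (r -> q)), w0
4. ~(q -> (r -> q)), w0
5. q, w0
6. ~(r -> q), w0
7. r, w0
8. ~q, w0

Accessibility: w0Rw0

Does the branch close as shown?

Yes, closed

Both q and ~q appear at w0.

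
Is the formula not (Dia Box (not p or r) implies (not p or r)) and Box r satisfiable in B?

Unsatisfiable

1. not (Dia Box (not p or r) implies (not p or r)) and Box r, u
2. not (Dia Box (not p or r) implies (not p or r)), u   [and-rule on 1]
3. Box r, u   [and-rule on 1]
4. Dia Box (not p or r), u   [neg-implies-rule on 2]
5. not (not p or r), u   [neg-implies-rule on 2]
6. p, u   [neg-or-rule on 5]
7. not r, u   [neg-or-rule on 5]
8. r, u   [Box-rule on 3 via uRu]
Accessibility: uRu
Branch closes: r and not r both at u.
All branches of the tableau close; one closing branch shown above.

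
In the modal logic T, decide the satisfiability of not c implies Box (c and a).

Satisfiable (open branch found)

1. not c implies Box (c and a), u
2. Box (c and a), u
3. c and a, u
4. c, u
5. a, u
Accessibility: uRu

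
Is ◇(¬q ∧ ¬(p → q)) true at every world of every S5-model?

Invalid (countermodel exists)

Tableau for the negation ¬◇(¬q ∧ ¬(p → q)):
1. ¬◇(¬q ∧ ¬(p → q)), 0
2. ¬(¬q ∧ ¬(p → q)), 0   [¬◇-rule on 1 via 0R0]
3. p → q, 0   [¬∧-rule on 2 (branches; this branch)]
4. q, 0   [→-rule on 3 (branches; this branch)]
Accessibility: 0R0
The negation has an open branch (countermodel exists).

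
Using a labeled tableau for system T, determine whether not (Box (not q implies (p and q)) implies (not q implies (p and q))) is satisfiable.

Unsatisfiable (every branch closes)

1. not (Box (not q implies (p and q)) implies (not q implies (p and q))), 0
2. Box (not q implies (p and q)), 0   [neg-implies-rule on 1]
3. not (not q implies (p and q)), 0   [neg-implies-rule on 1]
4. not q, 0   [neg-implies-rule on 3]
5. not (p and q), 0   [neg-implies-rule on 3]
6. not q implies (p and q), 0   [Box-rule on 2 via 0R0]
7. p and q, 0   [implies-rule on 6 (branches; this branch)]
8. p, 0   [and-rule on 7]
9. q, 0   [and-rule on 7]
Accessibility: 0R0
Branch closes: q and not q both at 0.
All branches of the tableau close; one closing branch shown above.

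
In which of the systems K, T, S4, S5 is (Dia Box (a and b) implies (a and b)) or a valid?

S5

S4-tableau for the negation not ((Dia Box (a and b) implies (a and b)) or a):
1. not ((Dia Box (a and b) implies (a and b)) or a), w0
2. not (Dia Box (a and b) implies (a and b)), w0   [neg-or-rule on 1]
3. not a, w0   [neg-or-rule on 1]
4. Dia Box (a and b), w0   [neg-implies-rule on 2]
5. not (a and b), w0   [neg-implies-rule on 2]
6. not b, w0   [neg-and-rule on 5 (branches; this branch)]
7. Box (a and b), w1   [Dia-rule on 4: fresh world w1, w0Rw1]
8. a and b, w1   [Box-rule on 7 via w1Rw1]
9. a, w1   [and-rule on 8]
10. b, w1   [and-rule on 8]
Accessibility: w0Rw0, w0Rw1, w1Rw1
Complete open branch: countermodel on an S4-frame, so not valid in S4, nor in K, T (the same frame is also a K-frame and a T-frame).
S5-tableau for the negation not ((Dia Box (a and b) implies (a and b)) or a):
1. not ((Dia Box (a and b) implies (a and b)) or a), w0
2. not (Dia Box (a and b) implies (a and b)), w0   [neg-or-rule on 1]
3. not a, w0   [neg-or-rule on 1]
4. Dia Box (a and b), w0   [neg-implies-rule on 2]
5. not (a and b), w0   [neg-implies-rule on 2]
6. not b, w0   [neg-and-rule on 5 (branches; this branch)]
7. Box (a and b), w1   [Dia-rule on 4: fresh world w1, w0Rw1]
8. a and b, w0   [Box-rule on 7 via w1Rw0]
9. a, w0   [and-rule on 8]
10. b, w0   [and-rule on 8]
Accessibility: w0Rw0, w0Rw1, w1Rw0, w1Rw1
Branch closes: a and not a both at w0.
Every branch closes (one shown): valid in S5.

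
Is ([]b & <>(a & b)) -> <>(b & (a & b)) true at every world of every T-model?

Yes, valid

Tableau for the negation ~(([]b & <>(a & b)) -> <>(b & (a & b))):
1. ~(([]b & <>(a & b)) -> <>(b & (a & b))), u
2. []b & <>(a & b), u   [~->-rule on 1]
3. ~<>(b & (a & b)), u   [~->-rule on 1]
4. []b, u   [&-rule on 2]
5. <>(a & b), u   [&-rule on 2]
6. ~(b & (a & b)), u   [~<>-rule on 3 via uRu]
7. b, u   [[]-rule on 4 via uRu]
8. ~(a & b), u   [~&-rule on 6 (branches; this branch)]
9. ~a, u   [~&-rule on 8 (branches; this branch)]
10. a & b, v   [<>-rule on 5: fresh world v, uRv]
11. a, v   [&-rule on 10]
12. b, v   [&-rule on 10]
13. ~(b & (a & b)), v   [~<>-rule on 3 via uRv]
14. ~(a & b), v   [~&-rule on 13 (branches; this branch)]
15. ~b, v   [~&-rule on 14 (branches; this branch)]
Accessibility: uRu, uRv, vRv
Branch closes: b and ~b both at v.
Every branch of the negation's tableau closes; the branch above is one of them.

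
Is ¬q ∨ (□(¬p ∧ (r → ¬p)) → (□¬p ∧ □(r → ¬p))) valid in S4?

Valid

Tableau for the negation ¬(¬q ∨ (□(¬p ∧ (r → ¬p)) → (□¬p ∧ □(r → ¬p)))):
1. ¬(¬q ∨ (□(¬p ∧ (r → ¬p)) → (□¬p ∧ □(r → ¬p)))), w0
2. q, w0   [¬∨-rule on 1]
3. ¬(□(¬p ∧ (r → ¬p)) → (□¬p ∧ □(r → ¬p))), w0   [¬∨-rule on 1]
4. □(¬p ∧ (r → ¬p)), w0   [¬→-rule on 3]
5. ¬(□¬p ∧ □(r → ¬p)), w0   [¬→-rule on 3]
6. ¬p ∧ (r → ¬p), w0   [□-rule on 4 via w0Rw0]
7. ¬p, w0   [∧-rule on 6]
8. r → ¬p, w0   [∧-rule on 6]
9. ¬□(r → ¬p), w0   [¬∧-rule on 5 (branches; this branch)]
10. ¬(r → ¬p), w1   [¬□-rule on 9: fresh world w1, w0Rw1]
11. r, w1   [¬→-rule on 10]
12. p, w1   [¬→-rule on 10]
13. ¬p ∧ (r → ¬p), w1   [□-rule on 4 via w0Rw1]
14. ¬p, w1   [∧-rule on 13]
15. r → ¬p, w1   [∧-rule on 13]
Accessibility: w0Rw0, w0Rw1, w1Rw1
Branch closes: p and ¬p both at w1.
Every branch of the negation's tableau closes; the branch above is one of them.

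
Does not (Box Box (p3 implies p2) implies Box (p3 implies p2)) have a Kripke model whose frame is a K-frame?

Yes, satisfiable

1. not (Box Box (p3 implies p2) implies Box (p3 implies p2)), 0
2. Box Box (p3 implies p2), 0
3. not Box (p3 implies p2), 0
4. not (p3 implies p2), 1
5. p3, 1
6. not p2, 1
7. Box (p3 implies p2), 1
Accessibility: 0R1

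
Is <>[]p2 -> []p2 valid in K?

Invalid (countermodel exists)

Tableau for the negation ~(<>[]p2 -> []p2):
1. ~(<>[]p2 -> []p2), 0
2. <>[]p2, 0
3. ~[]p2, 0
4. []p2, 1
5. ~p2, 2
Accessibility: 0R1, 0R2
The negation has an open branch (countermodel exists).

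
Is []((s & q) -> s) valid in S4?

Valid in S4

Tableau for the negation ~[]((s & q) -> s):
1. ~[]((s & q) -> s), 0
2. ~((s & q) -> s), 1   [~[]-rule on 1: fresh world 1, 0R1]
3. s & q, 1   [~->-rule on 2]
4. ~s, 1   [~->-rule on 2]
5. s, 1   [&-rule on 3]
6. q, 1   [&-rule on 3]
Accessibility: 0R0, 0R1, 1R1
Branch closes: s and ~s both at 1.
All branches of the negation close; one closing branch shown above.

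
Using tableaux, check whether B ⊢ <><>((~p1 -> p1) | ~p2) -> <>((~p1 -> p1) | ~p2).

No, not valid

Tableau for the negation ~(<><>((~p1 -> p1) | ~p2) -> <>((~p1 -> p1) | ~p2)):
1. ~(<><>((~p1 -> p1) | ~p2) -> <>((~p1 -> p1) | ~p2)), w0
2. <><>((~p1 -> p1) | ~p2), w0   [~->-rule on 1]
3. ~<>((~p1 -> p1) | ~p2), w0   [~->-rule on 1]
4. ~((~p1 -> p1) | ~p2), w0   [~<>-rule on 3 via w0Rw0]
5. ~(~p1 -> p1), w0   [~|-rule on 4]
6. p2, w0   [~|-rule on 4]
7. ~p1, w0   [~->-rule on 5]
8. <>((~p1 -> p1) | ~p2), w1   [<>-rule on 2: fresh world w1, w0Rw1]
9. ~((~p1 -> p1) | ~p2), w1   [~<>-rule on 3 via w0Rw1]
10. ~(~p1 -> p1), w1   [~|-rule on 9]
11. p2, w1   [~|-rule on 9]
12. ~p1, w1   [~->-rule on 10]
13. (~p1 -> p1) | ~p2, w2   [<>-rule on 8: fresh world w2, w1Rw2]
14. ~p2, w2   [|-rule on 13 (branches; this branch)]
Accessibility: w0Rw0, w0Rw1, w1Rw0, w1Rw1, w1Rw2, w2Rw1, w2Rw2
The negation has an open branch (countermodel exists).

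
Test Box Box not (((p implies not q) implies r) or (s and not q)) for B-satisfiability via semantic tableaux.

Yes, satisfiable

1. Box Box not (((p implies not q) implies r) or (s and not q)), 0
2. Box not (((p implies not q) implies r) or (s and not q)), 0   [Box-rule on 1 via 0R0]
3. not (((p implies not q) implies r) or (s and not q)), 0   [Box-rule on 2 via 0R0]
4. not ((p implies not q) implies r), 0   [neg-or-rule on 3]
5. not (s and not q), 0   [neg-or-rule on 3]
6. p implies not q, 0   [neg-implies-rule on 4]
7. not r, 0   [neg-implies-rule on 4]
8. q, 0   [neg-and-rule on 5 (branches; this branch)]
9. not p, 0   [implies-rule on 6 (branches; this branch)]
Accessibility: 0R0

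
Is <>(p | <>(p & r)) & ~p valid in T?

Tableau for the negation ~(<>(p | <>(p & r)) & ~p):
1. ~(<>(p | <>(p & r)) & ~p), w0
2. p, w0
Accessibility: w0Rw0
The negation has an open branch (countermodel exists).

No, not valid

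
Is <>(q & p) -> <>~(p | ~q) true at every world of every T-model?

No, not valid

Tableau for the negation ~(<>(q & p) -> <>~(p | ~q)):
1. ~(<>(q & p) -> <>~(p | ~q)), 0
2. <>(q & p), 0
3. ~<>~(p | ~q), 0
4. p | ~q, 0
5. ~q, 0
6. q & p, 1
7. q, 1
8. p, 1
9. p | ~q, 1
Accessibility: 0R0, 0R1, 1R1
The negation has an open branch (countermodel exists).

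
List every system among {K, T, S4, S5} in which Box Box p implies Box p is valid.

T, S4, S5

K-tableau for the negation not (Box Box p implies Box p):
1. not (Box Box p implies Box p), u
2. Box Box p, u
3. not Box p, u
4. not p, v
5. Box p, v
Accessibility: uRv
Complete open branch: countermodel on a K-frame, so not valid in K.
T-tableau for the negation not (Box Box p implies Box p):
1. not (Box Box p implies Box p), u
2. Box Box p, u
3. not Box p, u
4. Box p, u
5. p, u
6. not p, v
7. Box p, v
8. p, v
Accessibility: uRu, uRv, vRv
Branch closes: p and not p both at v.
Every branch closes (one shown): valid in T, hence also in S4, S5 (every theorem of T is a theorem of S4 and S5).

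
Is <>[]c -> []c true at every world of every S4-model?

Tableau for the negation ~(<>[]c -> []c):
1. ~(<>[]c -> []c), w0
2. <>[]c, w0   [~->-rule on 1]
3. ~[]c, w0   [~->-rule on 1]
4. []c, w1   [<>-rule on 2: fresh world w1, w0Rw1]
5. c, w1   [[]-rule on 4 via w1Rw1]
6. ~c, w2   [~[]-rule on 3: fresh world w2, w0Rw2]
Accessibility: w0Rw0, w0Rw1, w0Rw2, w1Rw1, w2Rw2
The negation has an open branch (countermodel exists).

Not valid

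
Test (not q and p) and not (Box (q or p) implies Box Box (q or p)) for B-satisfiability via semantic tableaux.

1. (not q and p) and not (Box (q or p) implies Box Box (q or p)), u
2. not q and p, u
3. not (Box (q or p) implies Box Box (q or p)), u
4. not q, u
5. p, u
6. Box (q or p), u
7. not Box Box (q or p), u
8. q or p, u
9. not Box (q or p), v
10. q or p, v
11. p, v
12. not (q or p), w
13. not q, w
14. not p, w
Accessibility: uRu, uRv, vRu, vRv, vRw, wRv, wRw

Satisfiable (open branch found)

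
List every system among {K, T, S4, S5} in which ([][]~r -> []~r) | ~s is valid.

T-tableau for the negation ~(([][]~r -> []~r) | ~s):
1. ~(([][]~r -> []~r) | ~s), w0
2. ~([][]~r -> []~r), w0
3. s, w0
4. [][]~r, w0
5. ~[]~r, w0
6. []~r, w0
7. ~r, w0
8. r, w1
9. []~r, w1
10. ~r, w1
Accessibility: w0Rw0, w0Rw1, w1Rw1
Branch closes: r and ~r both at w1.
Every branch closes (one shown): valid in T, hence also in S4, S5 (every theorem of T is a theorem of S4 and S5).
K-tableau for the negation ~(([][]~r -> []~r) | ~s):
1. ~(([][]~r -> []~r) | ~s), w0
2. ~([][]~r -> []~r), w0
3. s, w0
4. [][]~r, w0
5. ~[]~r, w0
6. r, w1
7. []~r, w1
Accessibility: w0Rw1
Complete open branch: countermodel on a K-frame, so not valid in K.

T, S4, S5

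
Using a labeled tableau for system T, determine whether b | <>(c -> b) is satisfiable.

1. b | <>(c -> b), u
2. <>(c -> b), u
3. c -> b, v
4. b, v
Accessibility: uRu, uRv, vRv

Satisfiable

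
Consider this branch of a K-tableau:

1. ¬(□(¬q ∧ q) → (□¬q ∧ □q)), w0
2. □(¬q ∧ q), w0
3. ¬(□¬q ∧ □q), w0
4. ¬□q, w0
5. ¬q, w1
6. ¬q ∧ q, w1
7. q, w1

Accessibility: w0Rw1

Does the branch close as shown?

Both q and ¬q appear at w1.

Yes, closed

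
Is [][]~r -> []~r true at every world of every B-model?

Tableau for the negation ~([][]~r -> []~r):
1. ~([][]~r -> []~r), u
2. [][]~r, u
3. ~[]~r, u
4. []~r, u
5. ~r, u
6. r, v
7. []~r, v
8. ~r, v
Accessibility: uRu, uRv, vRu, vRv
Branch closes: r and ~r both at v.
Every branch of the negation's tableau closes; the branch above is one of them.

Valid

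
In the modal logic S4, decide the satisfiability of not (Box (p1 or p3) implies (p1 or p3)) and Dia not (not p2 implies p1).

Unsatisfiable (every branch closes)

1. not (Box (p1 or p3) implies (p1 or p3)) and Dia not (not p2 implies p1), 0
2. not (Box (p1 or p3) implies (p1 or p3)), 0
3. Dia not (not p2 implies p1), 0
4. Box (p1 or p3), 0
5. not (p1 or p3), 0
6. not p1, 0
7. not p3, 0
8. p1 or p3, 0
9. p3, 0
Accessibility: 0R0
Branch closes: p3 and not p3 both at 0.
All branches of the tableau close; one closing branch shown above.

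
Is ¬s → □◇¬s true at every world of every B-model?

Yes, valid

Tableau for the negation ¬(¬s → □◇¬s):
1. ¬(¬s → □◇¬s), u
2. ¬s, u   [¬→-rule on 1]
3. ¬□◇¬s, u   [¬→-rule on 1]
4. ¬◇¬s, v   [¬□-rule on 3: fresh world v, uRv]
5. s, u   [¬◇-rule on 4 via vRu]
Accessibility: uRu, uRv, vRu, vRv
Branch closes: s and ¬s both at u.
All branches of the negation close; one closing branch shown above.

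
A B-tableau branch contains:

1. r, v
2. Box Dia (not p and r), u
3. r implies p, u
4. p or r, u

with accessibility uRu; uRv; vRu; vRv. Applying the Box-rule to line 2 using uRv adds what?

Dia (not p and r), v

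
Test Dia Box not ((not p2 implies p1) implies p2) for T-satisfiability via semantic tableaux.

Satisfiable (open branch found)

1. Dia Box not ((not p2 implies p1) implies p2), w0
2. Box not ((not p2 implies p1) implies p2), w1
3. not ((not p2 implies p1) implies p2), w1
4. not p2 implies p1, w1
5. not p2, w1
6. p1, w1
Accessibility: w0Rw0, w0Rw1, w1Rw1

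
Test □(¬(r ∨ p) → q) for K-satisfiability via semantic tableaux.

Yes, satisfiable

1. □(¬(r ∨ p) → q), 0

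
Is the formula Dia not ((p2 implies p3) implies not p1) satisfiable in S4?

Satisfiable

1. Dia not ((p2 implies p3) implies not p1), u
2. not ((p2 implies p3) implies not p1), v
3. p2 implies p3, v
4. p1, v
5. p3, v
Accessibility: uRu, uRv, vRv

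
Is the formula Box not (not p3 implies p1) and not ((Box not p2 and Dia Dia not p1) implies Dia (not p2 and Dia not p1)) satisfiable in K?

Unsatisfiable

1. Box not (not p3 implies p1) and not ((Box not p2 and Dia Dia not p1) implies Dia (not p2 and Dia not p1)), w0
2. Box not (not p3 implies p1), w0
3. not ((Box not p2 and Dia Dia not p1) implies Dia (not p2 and Dia not p1)), w0
4. Box not p2 and Dia Dia not p1, w0
5. not Dia (not p2 and Dia not p1), w0
6. Box not p2, w0
7. Dia Dia not p1, w0
8. Dia not p1, w1
9. not (not p3 implies p1), w1
10. not p3, w1
11. not p1, w1
12. not (not p2 and Dia not p1), w1
13. not p2, w1
14. not Dia not p1, w1
15. not p1, w2
16. p1, w2
Accessibility: w0Rw1, w1Rw2
Branch closes: p1 and not p1 both at w2.
(One branch shown.) All branches close.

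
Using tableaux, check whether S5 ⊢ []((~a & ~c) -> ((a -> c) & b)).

Not valid

Tableau for the negation ~[]((~a & ~c) -> ((a -> c) & b)):
1. ~[]((~a & ~c) -> ((a -> c) & b)), w0
2. ~((~a & ~c) -> ((a -> c) & b)), w1   [~[]-rule on 1: fresh world w1, w0Rw1]
3. ~a & ~c, w1   [~->-rule on 2]
4. ~((a -> c) & b), w1   [~->-rule on 2]
5. ~a, w1   [&-rule on 3]
6. ~c, w1   [&-rule on 3]
7. ~b, w1   [~&-rule on 4 (branches; this branch)]
Accessibility: w0Rw0, w0Rw1, w1Rw0, w1Rw1
The negation has an open branch (countermodel exists).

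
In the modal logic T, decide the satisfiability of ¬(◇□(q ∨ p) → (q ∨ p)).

Yes, satisfiable

1. ¬(◇□(q ∨ p) → (q ∨ p)), w0
2. ◇□(q ∨ p), w0
3. ¬(q ∨ p), w0
4. ¬q, w0
5. ¬p, w0
6. □(q ∨ p), w1
7. q ∨ p, w1
8. p, w1
Accessibility: w0Rw0, w0Rw1, w1Rw1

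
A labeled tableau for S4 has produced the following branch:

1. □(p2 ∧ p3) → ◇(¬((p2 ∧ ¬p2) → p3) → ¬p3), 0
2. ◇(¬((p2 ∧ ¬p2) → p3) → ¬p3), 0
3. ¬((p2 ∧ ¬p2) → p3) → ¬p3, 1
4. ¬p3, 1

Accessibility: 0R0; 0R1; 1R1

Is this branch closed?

There is no literal clash: for every atom and world, at most one sign appears.

Open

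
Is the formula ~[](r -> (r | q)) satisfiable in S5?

1. ~[](r -> (r | q)), u
2. ~(r -> (r | q)), v   [~[]-rule on 1: fresh world v, uRv]
3. r, v   [~->-rule on 2]
4. ~(r | q), v   [~->-rule on 2]
5. ~r, v   [~|-rule on 4]
6. ~q, v   [~|-rule on 4]
Accessibility: uRu, uRv, vRu, vRv
Branch closes: r and ~r both at v.
Every branch closes; the branch above is one of them.

No, unsatisfiable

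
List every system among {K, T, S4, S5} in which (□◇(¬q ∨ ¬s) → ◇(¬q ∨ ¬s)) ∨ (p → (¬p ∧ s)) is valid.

K-tableau for the negation ¬((□◇(¬q ∨ ¬s) → ◇(¬q ∨ ¬s)) ∨ (p → (¬p ∧ s))):
1. ¬((□◇(¬q ∨ ¬s) → ◇(¬q ∨ ¬s)) ∨ (p → (¬p ∧ s))), 0
2. ¬(□◇(¬q ∨ ¬s) → ◇(¬q ∨ ¬s)), 0
3. ¬(p → (¬p ∧ s)), 0
4. □◇(¬q ∨ ¬s), 0
5. ¬◇(¬q ∨ ¬s), 0
6. p, 0
7. ¬(¬p ∧ s), 0
8. ¬s, 0
Complete open branch: countermodel on a K-frame, so not valid in K.
T-tableau for the negation ¬((□◇(¬q ∨ ¬s) → ◇(¬q ∨ ¬s)) ∨ (p → (¬p ∧ s))):
1. ¬((□◇(¬q ∨ ¬s) → ◇(¬q ∨ ¬s)) ∨ (p → (¬p ∧ s))), 0
2. ¬(□◇(¬q ∨ ¬s) → ◇(¬q ∨ ¬s)), 0
3. ¬(p → (¬p ∧ s)), 0
4. □◇(¬q ∨ ¬s), 0
5. ¬◇(¬q ∨ ¬s), 0
6. p, 0
7. ¬(¬p ∧ s), 0
8. ◇(¬q ∨ ¬s), 0
9. ¬(¬q ∨ ¬s), 0
10. q, 0
11. s, 0
12. ¬q ∨ ¬s, 1
13. ◇(¬q ∨ ¬s), 1
14. ¬(¬q ∨ ¬s), 1
15. q, 1
16. s, 1
17. ¬s, 1
Accessibility: 0R0, 0R1, 1R1
Branch closes: s and ¬s both at 1.
Every branch closes (one shown): valid in T, hence also in S4, S5 (every theorem of T is a theorem of S4 and S5).

T, S4, S5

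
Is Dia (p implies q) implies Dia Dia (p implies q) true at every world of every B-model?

Tableau for the negation not (Dia (p implies q) implies Dia Dia (p implies q)):
1. not (Dia (p implies q) implies Dia Dia (p implies q)), u
2. Dia (p implies q), u
3. not Dia Dia (p implies q), u
4. not Dia (p implies q), u
5. not (p implies q), u
6. p, u
7. not q, u
8. p implies q, v
9. not Dia (p implies q), v
10. not (p implies q), v
11. p, v
12. not q, v
13. q, v
Accessibility: uRu, uRv, vRu, vRv
Branch closes: q and not q both at v.
All branches of the negation close; one closing branch shown above.

Valid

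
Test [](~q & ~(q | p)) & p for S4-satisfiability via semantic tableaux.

1. [](~q & ~(q | p)) & p, w0
2. [](~q & ~(q | p)), w0
3. p, w0
4. ~q & ~(q | p), w0
5. ~q, w0
6. ~(q | p), w0
7. ~p, w0
Accessibility: w0Rw0
Branch closes: p and ~p both at w0.
(One branch shown.) All branches close.

No, unsatisfiable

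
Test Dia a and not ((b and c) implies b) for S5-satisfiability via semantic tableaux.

Unsatisfiable

1. Dia a and not ((b and c) implies b), w0
2. Dia a, w0
3. not ((b and c) implies b), w0
4. b and c, w0
5. not b, w0
6. b, w0
7. c, w0
Accessibility: w0Rw0
Branch closes: b and not b both at w0.
(One branch shown.) All branches close.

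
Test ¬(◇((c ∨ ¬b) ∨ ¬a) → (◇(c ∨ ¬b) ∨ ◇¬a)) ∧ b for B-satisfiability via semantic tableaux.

1. ¬(◇((c ∨ ¬b) ∨ ¬a) → (◇(c ∨ ¬b) ∨ ◇¬a)) ∧ b, u
2. ¬(◇((c ∨ ¬b) ∨ ¬a) → (◇(c ∨ ¬b) ∨ ◇¬a)), u
3. b, u
4. ◇((c ∨ ¬b) ∨ ¬a), u
5. ¬(◇(c ∨ ¬b) ∨ ◇¬a), u
6. ¬◇(c ∨ ¬b), u
7. ¬◇¬a, u
8. ¬(c ∨ ¬b), u
9. ¬c, u
10. a, u
11. (c ∨ ¬b) ∨ ¬a, v
12. ¬(c ∨ ¬b), v
13. ¬c, v
14. b, v
15. a, v
16. c ∨ ¬b, v
17. ¬b, v
Accessibility: uRu, uRv, vRu, vRv
Branch closes: b and ¬b both at v.
All branches of the tableau close; one closing branch shown above.

Unsatisfiable (every branch closes)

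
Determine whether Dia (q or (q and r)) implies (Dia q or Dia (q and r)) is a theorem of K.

Tableau for the negation not (Dia (q or (q and r)) implies (Dia q or Dia (q and r))):
1. not (Dia (q or (q and r)) implies (Dia q or Dia (q and r))), 0
2. Dia (q or (q and r)), 0
3. not (Dia q or Dia (q and r)), 0
4. not Dia q, 0
5. not Dia (q and r), 0
6. q or (q and r), 1
7. not q, 1
8. not (q and r), 1
9. q and r, 1
10. q, 1
11. r, 1
Accessibility: 0R1
Branch closes: q and not q both at 1.
Every branch of the negation's tableau closes; the branch above is one of them.

Valid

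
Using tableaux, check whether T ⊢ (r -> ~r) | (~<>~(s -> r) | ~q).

Tableau for the negation ~((r -> ~r) | (~<>~(s -> r) | ~q)):
1. ~((r -> ~r) | (~<>~(s -> r) | ~q)), 0
2. ~(r -> ~r), 0
3. ~(~<>~(s -> r) | ~q), 0
4. r, 0
5. <>~(s -> r), 0
6. q, 0
7. ~(s -> r), 1
8. s, 1
9. ~r, 1
Accessibility: 0R0, 0R1, 1R1
The negation has an open branch (countermodel exists).

No, not valid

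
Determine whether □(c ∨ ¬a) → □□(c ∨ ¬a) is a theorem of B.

Invalid (countermodel exists)

Tableau for the negation ¬(□(c ∨ ¬a) → □□(c ∨ ¬a)):
1. ¬(□(c ∨ ¬a) → □□(c ∨ ¬a)), u
2. □(c ∨ ¬a), u   [¬→-rule on 1]
3. ¬□□(c ∨ ¬a), u   [¬→-rule on 1]
4. c ∨ ¬a, u   [□-rule on 2 via uRu]
5. ¬a, u   [∨-rule on 4 (branches; this branch)]
6. ¬□(c ∨ ¬a), v   [¬□-rule on 3: fresh world v, uRv]
7. c ∨ ¬a, v   [□-rule on 2 via uRv]
8. ¬a, v   [∨-rule on 7 (branches; this branch)]
9. ¬(c ∨ ¬a), w   [¬□-rule on 6: fresh world w, vRw]
10. ¬c, w   [¬∨-rule on 9]
11. a, w   [¬∨-rule on 9]
Accessibility: uRu, uRv, vRu, vRv, vRw, wRv, wRw
The negation has an open branch (countermodel exists).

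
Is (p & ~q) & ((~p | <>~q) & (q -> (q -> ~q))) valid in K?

No, not valid

Tableau for the negation ~((p & ~q) & ((~p | <>~q) & (q -> (q -> ~q)))):
1. ~((p & ~q) & ((~p | <>~q) & (q -> (q -> ~q)))), u
2. ~((~p | <>~q) & (q -> (q -> ~q))), u
3. ~(q -> (q -> ~q)), u
4. q, u
5. ~(q -> ~q), u
The negation has an open branch (countermodel exists).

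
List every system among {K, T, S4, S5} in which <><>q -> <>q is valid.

S4, S5

S4-tableau for the negation ~(<><>q -> <>q):
1. ~(<><>q -> <>q), u
2. <><>q, u
3. ~<>q, u
4. ~q, u
5. <>q, v
6. ~q, v
7. q, w
8. ~q, w
Accessibility: uRu, uRv, uRw, vRv, vRw, wRw
Branch closes: q and ~q both at w.
Every branch closes (one shown): valid in S4, hence also in S5 (every theorem of S4 is a theorem of S5).
T-tableau for the negation ~(<><>q -> <>q):
1. ~(<><>q -> <>q), u
2. <><>q, u
3. ~<>q, u
4. ~q, u
5. <>q, v
6. ~q, v
7. q, w
Accessibility: uRu, uRv, vRv, vRw, wRw
Complete open branch: countermodel on a T-frame, so not valid in T, nor in K (the same frame is also a K-frame).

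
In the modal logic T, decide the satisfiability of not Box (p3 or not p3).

Unsatisfiable (every branch closes)

1. not Box (p3 or not p3), 0
2. not (p3 or not p3), 1   [neg-Box-rule on 1: fresh world 1, 0R1]
3. not p3, 1   [neg-or-rule on 2]
4. p3, 1   [neg-or-rule on 2]
Accessibility: 0R0, 0R1, 1R1
Branch closes: p3 and not p3 both at 1.
All branches of the tableau close; one closing branch shown above.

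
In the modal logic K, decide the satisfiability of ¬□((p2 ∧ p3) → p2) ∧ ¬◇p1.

No, unsatisfiable

1. ¬□((p2 ∧ p3) → p2) ∧ ¬◇p1, u
2. ¬□((p2 ∧ p3) → p2), u
3. ¬◇p1, u
4. ¬((p2 ∧ p3) → p2), v
5. p2 ∧ p3, v
6. ¬p2, v
7. p2, v
8. p3, v
Accessibility: uRv
Branch closes: p2 and ¬p2 both at v.
Every branch closes; the branch above is one of them.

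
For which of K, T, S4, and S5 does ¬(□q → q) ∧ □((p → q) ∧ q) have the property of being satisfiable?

K-tableau for the formula:
1. ¬(□q → q) ∧ □((p → q) ∧ q), u
2. ¬(□q → q), u
3. □((p → q) ∧ q), u
4. □q, u
5. ¬q, u
Complete open branch: satisfiable in K.
T-tableau for the formula:
1. ¬(□q → q) ∧ □((p → q) ∧ q), u
2. ¬(□q → q), u
3. □((p → q) ∧ q), u
4. □q, u
5. ¬q, u
6. (p → q) ∧ q, u
7. p → q, u
8. q, u
Accessibility: uRu
Branch closes: q and ¬q both at u.
Every branch closes (one shown): unsatisfiable in T, hence also in S4, S5 (every S4/S5-frame is a T-frame).

K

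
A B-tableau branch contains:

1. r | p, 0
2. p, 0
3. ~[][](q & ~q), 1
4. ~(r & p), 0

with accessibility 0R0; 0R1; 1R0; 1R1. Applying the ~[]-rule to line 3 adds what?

a fresh world 2 with 1R2, and ~[](q & ~q) at 2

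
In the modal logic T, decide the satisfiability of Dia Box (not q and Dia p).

Satisfiable

1. Dia Box (not q and Dia p), u
2. Box (not q and Dia p), v   [Dia-rule on 1: fresh world v, uRv]
3. not q and Dia p, v   [Box-rule on 2 via vRv]
4. not q, v   [and-rule on 3]
5. Dia p, v   [and-rule on 3]
6. p, w   [Dia-rule on 5: fresh world w, vRw]
7. not q and Dia p, w   [Box-rule on 2 via vRw]
8. not q, w   [and-rule on 7]
9. Dia p, w   [and-rule on 7]
10. p, x   [Dia-rule on 9: fresh world x, wRx]
Accessibility: uRu, uRv, vRv, vRw, wRw, wRx, xRx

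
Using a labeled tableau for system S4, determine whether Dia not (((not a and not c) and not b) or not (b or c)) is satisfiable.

Satisfiable

1. Dia not (((not a and not c) and not b) or not (b or c)), 0
2. not (((not a and not c) and not b) or not (b or c)), 1
3. not ((not a and not c) and not b), 1
4. b or c, 1
5. b, 1
6. c, 1
Accessibility: 0R0, 0R1, 1R1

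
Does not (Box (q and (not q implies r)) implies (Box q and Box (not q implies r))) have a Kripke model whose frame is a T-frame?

No, unsatisfiable

1. not (Box (q and (not q implies r)) implies (Box q and Box (not q implies r))), w0
2. Box (q and (not q implies r)), w0
3. not (Box q and Box (not q implies r)), w0
4. q and (not q implies r), w0
5. q, w0
6. not q implies r, w0
7. not Box (not q implies r), w0
8. r, w0
9. not (not q implies r), w1
10. not q, w1
11. not r, w1
12. q and (not q implies r), w1
13. q, w1
14. not q implies r, w1
Accessibility: w0Rw0, w0Rw1, w1Rw1
Branch closes: q and not q both at w1.
Every branch closes; the branch above is one of them.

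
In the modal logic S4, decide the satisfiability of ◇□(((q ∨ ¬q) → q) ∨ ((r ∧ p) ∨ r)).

1. ◇□(((q ∨ ¬q) → q) ∨ ((r ∧ p) ∨ r)), 0
2. □(((q ∨ ¬q) → q) ∨ ((r ∧ p) ∨ r)), 1
3. ((q ∨ ¬q) → q) ∨ ((r ∧ p) ∨ r), 1
4. (r ∧ p) ∨ r, 1
5. r, 1
Accessibility: 0R0, 0R1, 1R1

Satisfiable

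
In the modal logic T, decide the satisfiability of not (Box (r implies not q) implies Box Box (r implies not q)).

Satisfiable

1. not (Box (r implies not q) implies Box Box (r implies not q)), w0
2. Box (r implies not q), w0
3. not Box Box (r implies not q), w0
4. r implies not q, w0
5. not q, w0
6. not Box (r implies not q), w1
7. r implies not q, w1
8. not q, w1
9. not (r implies not q), w2
10. r, w2
11. q, w2
Accessibility: w0Rw0, w0Rw1, w1Rw1, w1Rw2, w2Rw2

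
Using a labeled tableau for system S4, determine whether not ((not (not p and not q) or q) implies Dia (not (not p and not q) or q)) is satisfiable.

1. not ((not (not p and not q) or q) implies Dia (not (not p and not q) or q)), 0
2. not (not p and not q) or q, 0
3. not Dia (not (not p and not q) or q), 0
4. not (not (not p and not q) or q), 0
5. not p and not q, 0
6. not q, 0
7. not p, 0
8. not (not p and not q), 0
9. q, 0
Accessibility: 0R0
Branch closes: q and not q both at 0.
All branches of the tableau close; one closing branch shown above.

Unsatisfiable (every branch closes)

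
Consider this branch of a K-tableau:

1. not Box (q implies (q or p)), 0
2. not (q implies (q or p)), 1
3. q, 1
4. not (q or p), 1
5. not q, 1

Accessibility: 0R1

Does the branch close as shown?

Both q and not q appear at 1.

Yes, closed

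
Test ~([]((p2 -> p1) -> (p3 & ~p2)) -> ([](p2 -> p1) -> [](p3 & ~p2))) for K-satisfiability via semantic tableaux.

No, unsatisfiable

1. ~([]((p2 -> p1) -> (p3 & ~p2)) -> ([](p2 -> p1) -> [](p3 & ~p2))), w0
2. []((p2 -> p1) -> (p3 & ~p2)), w0
3. ~([](p2 -> p1) -> [](p3 & ~p2)), w0
4. [](p2 -> p1), w0
5. ~[](p3 & ~p2), w0
6. ~(p3 & ~p2), w1
7. (p2 -> p1) -> (p3 & ~p2), w1
8. p2 -> p1, w1
9. p2, w1
10. ~(p2 -> p1), w1
11. ~p1, w1
12. p1, w1
Accessibility: w0Rw1
Branch closes: p1 and ~p1 both at w1.
(One branch shown.) All branches close.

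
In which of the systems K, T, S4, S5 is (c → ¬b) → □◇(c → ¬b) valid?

S4-tableau for the negation ¬((c → ¬b) → □◇(c → ¬b)):
1. ¬((c → ¬b) → □◇(c → ¬b)), u
2. c → ¬b, u
3. ¬□◇(c → ¬b), u
4. ¬b, u
5. ¬◇(c → ¬b), v
6. ¬(c → ¬b), v
7. c, v
8. b, v
Accessibility: uRu, uRv, vRv
Complete open branch: countermodel on an S4-frame, so not valid in S4, nor in K, T (the same frame is also a K-frame and a T-frame).
S5-tableau for the negation ¬((c → ¬b) → □◇(c → ¬b)):
1. ¬((c → ¬b) → □◇(c → ¬b)), u
2. c → ¬b, u
3. ¬□◇(c → ¬b), u
4. ¬b, u
5. ¬◇(c → ¬b), v
6. ¬(c → ¬b), u
7. c, u
8. b, u
Accessibility: uRu, uRv, vRu, vRv
Branch closes: b and ¬b both at u.
Every branch closes (one shown): valid in S5.

S5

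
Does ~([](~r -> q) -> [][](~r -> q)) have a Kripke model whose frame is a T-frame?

1. ~([](~r -> q) -> [][](~r -> q)), 0
2. [](~r -> q), 0
3. ~[][](~r -> q), 0
4. ~r -> q, 0
5. q, 0
6. ~[](~r -> q), 1
7. ~r -> q, 1
8. q, 1
9. ~(~r -> q), 2
10. ~r, 2
11. ~q, 2
Accessibility: 0R0, 0R1, 1R1, 1R2, 2R2

Satisfiable (open branch found)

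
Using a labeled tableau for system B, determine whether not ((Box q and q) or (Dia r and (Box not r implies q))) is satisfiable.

Satisfiable (open branch found)

1. not ((Box q and q) or (Dia r and (Box not r implies q))), u
2. not (Box q and q), u
3. not (Dia r and (Box not r implies q)), u
4. not q, u
5. not (Box not r implies q), u
6. Box not r, u
7. not r, u
Accessibility: uRu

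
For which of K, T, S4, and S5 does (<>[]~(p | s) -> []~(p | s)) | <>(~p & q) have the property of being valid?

S5

S5-tableau for the negation ~((<>[]~(p | s) -> []~(p | s)) | <>(~p & q)):
1. ~((<>[]~(p | s) -> []~(p | s)) | <>(~p & q)), 0
2. ~(<>[]~(p | s) -> []~(p | s)), 0   [~|-rule on 1]
3. ~<>(~p & q), 0   [~|-rule on 1]
4. <>[]~(p | s), 0   [~->-rule on 2]
5. ~[]~(p | s), 0   [~->-rule on 2]
6. ~(~p & q), 0   [~<>-rule on 3 via 0R0]
7. ~q, 0   [~&-rule on 6 (branches; this branch)]
8. []~(p | s), 1   [<>-rule on 4: fresh world 1, 0R1]
9. ~(~p & q), 1   [~<>-rule on 3 via 0R1]
10. ~(p | s), 0   [[]-rule on 8 via 1R0]
11. ~p, 0   [~|-rule on 10]
12. ~s, 0   [~|-rule on 10]
13. ~(p | s), 1   [[]-rule on 8 via 1R1]
14. ~p, 1   [~|-rule on 13]
15. ~s, 1   [~|-rule on 13]
16. ~q, 1   [~&-rule on 9 (branches; this branch)]
17. p | s, 2   [~[]-rule on 5: fresh world 2, 0R2]
18. ~(~p & q), 2   [~<>-rule on 3 via 0R2]
19. ~(p | s), 2   [[]-rule on 8 via 1R2]
20. ~p, 2   [~|-rule on 19]
21. ~s, 2   [~|-rule on 19]
22. s, 2   [|-rule on 17 (branches; this branch)]
Accessibility: 0R0, 0R1, 0R2, 1R0, 1R1, 1R2, 2R0, 2R1, 2R2
Branch closes: s and ~s both at 2.
Every branch closes (one shown): valid in S5.
S4-tableau for the negation ~((<>[]~(p | s) -> []~(p | s)) | <>(~p & q)):
1. ~((<>[]~(p | s) -> []~(p | s)) | <>(~p & q)), 0
2. ~(<>[]~(p | s) -> []~(p | s)), 0   [~|-rule on 1]
3. ~<>(~p & q), 0   [~|-rule on 1]
4. <>[]~(p | s), 0   [~->-rule on 2]
5. ~[]~(p | s), 0   [~->-rule on 2]
6. ~(~p & q), 0   [~<>-rule on 3 via 0R0]
7. ~q, 0   [~&-rule on 6 (branches; this branch)]
8. []~(p | s), 1   [<>-rule on 4: fresh world 1, 0R1]
9. ~(~p & q), 1   [~<>-rule on 3 via 0R1]
10. ~(p | s), 1   [[]-rule on 8 via 1R1]
11. ~p, 1   [~|-rule on 10]
12. ~s, 1   [~|-rule on 10]
13. ~q, 1   [~&-rule on 9 (branches; this branch)]
14. p | s, 2   [~[]-rule on 5: fresh world 2, 0R2]
15. ~(~p & q), 2   [~<>-rule on 3 via 0R2]
16. s, 2   [|-rule on 14 (branches; this branch)]
17. ~q, 2   [~&-rule on 15 (branches; this branch)]
Accessibility: 0R0, 0R1, 0R2, 1R1, 2R2
Complete open branch: countermodel on an S4-frame, so not valid in S4, nor in K, T (the same frame is also a K-frame and a T-frame).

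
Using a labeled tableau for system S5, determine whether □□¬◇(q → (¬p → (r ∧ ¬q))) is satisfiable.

1. □□¬◇(q → (¬p → (r ∧ ¬q))), w0
2. □¬◇(q → (¬p → (r ∧ ¬q))), w0
3. ¬◇(q → (¬p → (r ∧ ¬q))), w0
4. ¬(q → (¬p → (r ∧ ¬q))), w0
5. q, w0
6. ¬(¬p → (r ∧ ¬q)), w0
7. ¬p, w0
8. ¬(r ∧ ¬q), w0
Accessibility: w0Rw0

Satisfiable (open branch found)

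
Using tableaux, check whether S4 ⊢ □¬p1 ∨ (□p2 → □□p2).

Tableau for the negation ¬(□¬p1 ∨ (□p2 → □□p2)):
1. ¬(□¬p1 ∨ (□p2 → □□p2)), 0
2. ¬□¬p1, 0   [¬∨-rule on 1]
3. ¬(□p2 → □□p2), 0   [¬∨-rule on 1]
4. □p2, 0   [¬→-rule on 3]
5. ¬□□p2, 0   [¬→-rule on 3]
6. p2, 0   [□-rule on 4 via 0R0]
7. p1, 1   [¬□-rule on 2: fresh world 1, 0R1]
8. p2, 1   [□-rule on 4 via 0R1]
9. ¬□p2, 2   [¬□-rule on 5: fresh world 2, 0R2]
10. p2, 2   [□-rule on 4 via 0R2]
11. ¬p2, 3   [¬□-rule on 9: fresh world 3, 2R3]
12. p2, 3   [□-rule on 4 via 0R3]
Accessibility: 0R0, 0R1, 0R2, 0R3, 1R1, 2R2, 2R3, 3R3
Branch closes: p2 and ¬p2 both at 3.
All branches of the negation close; one closing branch shown above.

Valid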